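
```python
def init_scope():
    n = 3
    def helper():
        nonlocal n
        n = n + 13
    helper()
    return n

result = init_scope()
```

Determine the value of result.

Step 1: init_scope() sets n = 3.
Step 2: helper() uses nonlocal to modify n in init_scope's scope: n = 3 + 13 = 16.
Step 3: init_scope() returns the modified n = 16

The answer is 16.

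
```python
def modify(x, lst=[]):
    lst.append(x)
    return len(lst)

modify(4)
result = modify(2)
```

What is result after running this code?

Step 1: Mutable default list persists between calls.
Step 2: First call: lst = [4], len = 1. Second call: lst = [4, 2], len = 2.
Step 3: result = 2

The answer is 2.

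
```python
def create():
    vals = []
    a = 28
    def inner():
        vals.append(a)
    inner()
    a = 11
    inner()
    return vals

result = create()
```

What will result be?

Step 1: a = 28. inner() appends current a to vals.
Step 2: First inner(): appends 28. Then a = 11.
Step 3: Second inner(): appends 11 (closure sees updated a). result = [28, 11]

The answer is [28, 11].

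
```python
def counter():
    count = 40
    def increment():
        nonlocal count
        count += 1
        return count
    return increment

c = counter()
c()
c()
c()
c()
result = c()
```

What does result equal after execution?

Step 1: counter() creates closure with count = 40.
Step 2: Each c() call increments count via nonlocal. After 5 calls: 40 + 5 = 45.
Step 3: result = 45

The answer is 45.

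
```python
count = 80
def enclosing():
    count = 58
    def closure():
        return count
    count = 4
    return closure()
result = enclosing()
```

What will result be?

Step 1: enclosing() sets count = 58, then later count = 4.
Step 2: closure() is called after count is reassigned to 4. Closures capture variables by reference, not by value.
Step 3: result = 4

The answer is 4.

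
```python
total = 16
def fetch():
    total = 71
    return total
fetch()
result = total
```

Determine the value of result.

Step 1: total = 16 globally.
Step 2: fetch() creates a LOCAL total = 71 (no global keyword!).
Step 3: The global total is unchanged. result = 16

The answer is 16.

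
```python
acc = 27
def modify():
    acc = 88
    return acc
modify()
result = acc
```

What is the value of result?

Step 1: Global acc = 27.
Step 2: modify() creates local acc = 88 (shadow, not modification).
Step 3: After modify() returns, global acc is unchanged. result = 27

The answer is 27.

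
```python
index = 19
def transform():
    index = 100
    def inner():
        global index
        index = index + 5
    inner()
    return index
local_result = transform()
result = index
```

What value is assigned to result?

Step 1: Global index = 19. transform() creates local index = 100.
Step 2: inner() declares global index and adds 5: global index = 19 + 5 = 24.
Step 3: transform() returns its local index = 100 (unaffected by inner).
Step 4: result = global index = 24

The answer is 24.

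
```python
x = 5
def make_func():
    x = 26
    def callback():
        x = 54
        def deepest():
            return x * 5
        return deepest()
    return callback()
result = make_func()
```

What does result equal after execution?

Step 1: deepest() looks up x through LEGB: not local, finds x = 54 in enclosing callback().
Step 2: Returns 54 * 5 = 270.
Step 3: result = 270

The answer is 270.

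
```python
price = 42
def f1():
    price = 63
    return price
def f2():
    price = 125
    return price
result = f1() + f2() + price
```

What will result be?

Step 1: Each function shadows global price with its own local.
Step 2: f1() returns 63, f2() returns 125.
Step 3: Global price = 42 is unchanged. result = 63 + 125 + 42 = 230

The answer is 230.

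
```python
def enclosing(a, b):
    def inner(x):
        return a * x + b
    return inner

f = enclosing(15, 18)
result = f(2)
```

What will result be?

Step 1: enclosing(15, 18) captures a = 15, b = 18.
Step 2: f(2) computes 15 * 2 + 18 = 48.
Step 3: result = 48

The answer is 48.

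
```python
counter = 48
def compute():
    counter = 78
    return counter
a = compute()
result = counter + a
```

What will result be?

Step 1: Global counter = 48. compute() returns local counter = 78.
Step 2: a = 78. Global counter still = 48.
Step 3: result = 48 + 78 = 126

The answer is 126.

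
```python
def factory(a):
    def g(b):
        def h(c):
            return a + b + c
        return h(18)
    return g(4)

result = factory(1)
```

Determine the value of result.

Step 1: a = 1, b = 4, c = 18 across three nested scopes.
Step 2: h() accesses all three via LEGB rule.
Step 3: result = 1 + 4 + 18 = 23

The answer is 23.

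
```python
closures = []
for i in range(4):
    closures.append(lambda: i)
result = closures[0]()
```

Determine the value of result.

Step 1: The loop creates 4 lambdas, all referencing the same variable i.
Step 2: After the loop, i = 3 (final value).
Step 3: closures[0]() looks up i at call time and finds 3. This is the late binding gotcha. result = 3

The answer is 3.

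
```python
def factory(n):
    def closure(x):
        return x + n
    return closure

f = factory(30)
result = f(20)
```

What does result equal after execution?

Step 1: factory(30) creates a closure that captures n = 30.
Step 2: f(20) calls the closure with x = 20, returning 20 + 30 = 50.
Step 3: result = 50

The answer is 50.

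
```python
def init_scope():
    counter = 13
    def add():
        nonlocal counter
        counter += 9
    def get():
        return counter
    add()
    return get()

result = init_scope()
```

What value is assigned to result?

Step 1: counter = 13. add() modifies it via nonlocal, get() reads it.
Step 2: add() makes counter = 13 + 9 = 22.
Step 3: get() returns 22. result = 22

The answer is 22.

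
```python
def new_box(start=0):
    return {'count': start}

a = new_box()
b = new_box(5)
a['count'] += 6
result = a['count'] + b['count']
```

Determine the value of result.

Step 1: new_box() returns a new dict each call (immutable default 0).
Step 2: a = {'count': 0}, b = {'count': 5}.
Step 3: a['count'] += 6 = 6. result = 6 + 5 = 11

The answer is 11.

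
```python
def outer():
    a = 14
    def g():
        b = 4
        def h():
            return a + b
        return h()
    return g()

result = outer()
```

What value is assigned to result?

Step 1: outer() defines a = 14. g() defines b = 4.
Step 2: h() accesses both from enclosing scopes: a = 14, b = 4.
Step 3: result = 14 + 4 = 18

The answer is 18.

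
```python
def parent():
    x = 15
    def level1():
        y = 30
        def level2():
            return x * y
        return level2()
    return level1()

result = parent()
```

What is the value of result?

Step 1: x = 15 in parent. y = 30 in level1.
Step 2: level2() reads x = 15 and y = 30 from enclosing scopes.
Step 3: result = 15 * 30 = 450

The answer is 450.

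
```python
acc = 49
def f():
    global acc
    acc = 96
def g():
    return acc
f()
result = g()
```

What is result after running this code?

Step 1: acc = 49.
Step 2: f() sets global acc = 96.
Step 3: g() reads global acc = 96. result = 96

The answer is 96.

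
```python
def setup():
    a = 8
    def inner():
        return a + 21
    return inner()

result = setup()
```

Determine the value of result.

Step 1: setup() defines a = 8.
Step 2: inner() reads a = 8 from enclosing scope, returns 8 + 21 = 29.
Step 3: result = 29

The answer is 29.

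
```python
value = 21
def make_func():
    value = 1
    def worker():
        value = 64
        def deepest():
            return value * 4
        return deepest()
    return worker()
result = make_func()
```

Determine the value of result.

Step 1: deepest() looks up value through LEGB: not local, finds value = 64 in enclosing worker().
Step 2: Returns 64 * 4 = 256.
Step 3: result = 256

The answer is 256.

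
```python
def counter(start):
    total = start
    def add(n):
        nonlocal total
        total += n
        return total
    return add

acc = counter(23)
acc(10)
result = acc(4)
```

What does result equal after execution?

Step 1: counter(23) creates closure with total = 23.
Step 2: First acc(10): total = 23 + 10 = 33.
Step 3: Second acc(4): total = 33 + 4 = 37. result = 37

The answer is 37.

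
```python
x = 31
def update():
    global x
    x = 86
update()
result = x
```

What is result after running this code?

Step 1: x = 31 globally.
Step 2: update() declares global x and sets it to 86.
Step 3: After update(), global x = 86. result = 86

The answer is 86.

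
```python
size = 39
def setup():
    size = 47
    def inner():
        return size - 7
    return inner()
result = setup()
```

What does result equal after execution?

Step 1: setup() shadows global size with size = 47.
Step 2: inner() finds size = 47 in enclosing scope, computes 47 - 7 = 40.
Step 3: result = 40

The answer is 40.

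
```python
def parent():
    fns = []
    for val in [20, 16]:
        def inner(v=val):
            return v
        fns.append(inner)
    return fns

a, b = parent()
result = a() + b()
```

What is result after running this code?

Step 1: Default argument v=val captures val at each iteration.
Step 2: a() returns 20 (captured at first iteration), b() returns 16 (captured at second).
Step 3: result = 20 + 16 = 36

The answer is 36.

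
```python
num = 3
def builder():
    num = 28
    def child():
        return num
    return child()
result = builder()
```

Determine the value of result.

Step 1: num = 3 globally, but builder() defines num = 28 locally.
Step 2: child() looks up num. Not in local scope, so checks enclosing scope (builder) and finds num = 28.
Step 3: result = 28

The answer is 28.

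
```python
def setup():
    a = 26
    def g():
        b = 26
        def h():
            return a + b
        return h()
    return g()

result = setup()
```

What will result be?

Step 1: setup() defines a = 26. g() defines b = 26.
Step 2: h() accesses both from enclosing scopes: a = 26, b = 26.
Step 3: result = 26 + 26 = 52

The answer is 52.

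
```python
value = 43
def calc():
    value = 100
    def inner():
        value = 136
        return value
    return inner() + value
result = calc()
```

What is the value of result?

Step 1: calc() has local value = 100. inner() has local value = 136.
Step 2: inner() returns its local value = 136.
Step 3: calc() returns 136 + its own value (100) = 236

The answer is 236.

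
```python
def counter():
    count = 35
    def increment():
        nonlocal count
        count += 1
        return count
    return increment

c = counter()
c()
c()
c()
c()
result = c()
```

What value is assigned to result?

Step 1: counter() creates closure with count = 35.
Step 2: Each c() call increments count via nonlocal. After 5 calls: 35 + 5 = 40.
Step 3: result = 40

The answer is 40.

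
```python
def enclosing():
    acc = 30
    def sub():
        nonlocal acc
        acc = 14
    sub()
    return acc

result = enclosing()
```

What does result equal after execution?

Step 1: enclosing() sets acc = 30.
Step 2: sub() uses nonlocal to reassign acc = 14.
Step 3: result = 14

The answer is 14.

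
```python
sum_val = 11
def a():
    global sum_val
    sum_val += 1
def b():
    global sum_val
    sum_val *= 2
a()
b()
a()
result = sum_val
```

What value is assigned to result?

Step 1: sum_val = 11.
Step 2: a(): sum_val = 11 + 1 = 12.
Step 3: b(): sum_val = 12 * 2 = 24.
Step 4: a(): sum_val = 24 + 1 = 25

The answer is 25.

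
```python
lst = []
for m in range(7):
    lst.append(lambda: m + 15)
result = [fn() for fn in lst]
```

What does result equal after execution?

Step 1: All lambdas capture m by reference. After the loop, m = 6.
Step 2: Each call returns 6 + 15 = 21.
Step 3: result = [21, 21, 21, 21, 21, 21, 21]

The answer is [21, 21, 21, 21, 21, 21, 21].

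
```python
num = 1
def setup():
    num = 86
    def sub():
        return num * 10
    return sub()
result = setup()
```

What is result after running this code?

Step 1: setup() shadows global num with num = 86.
Step 2: sub() finds num = 86 in enclosing scope, computes 86 * 10 = 860.
Step 3: result = 860

The answer is 860.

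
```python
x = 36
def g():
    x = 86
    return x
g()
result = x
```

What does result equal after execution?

Step 1: Global x = 36.
Step 2: g() creates local x = 86 (shadow, not modification).
Step 3: After g() returns, global x is unchanged. result = 36

The answer is 36.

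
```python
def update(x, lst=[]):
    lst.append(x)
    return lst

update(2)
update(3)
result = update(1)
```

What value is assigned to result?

Step 1: Mutable default argument gotcha! The list [] is created once.
Step 2: Each call appends to the SAME list: [2], [2, 3], [2, 3, 1].
Step 3: result = [2, 3, 1]

The answer is [2, 3, 1].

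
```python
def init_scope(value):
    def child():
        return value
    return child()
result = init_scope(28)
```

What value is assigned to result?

Step 1: init_scope(28) binds parameter value = 28.
Step 2: child() looks up value in enclosing scope and finds the parameter value = 28.
Step 3: result = 28

The answer is 28.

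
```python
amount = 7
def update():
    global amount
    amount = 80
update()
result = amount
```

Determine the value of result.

Step 1: amount = 7 globally.
Step 2: update() declares global amount and sets it to 80.
Step 3: After update(), global amount = 80. result = 80

The answer is 80.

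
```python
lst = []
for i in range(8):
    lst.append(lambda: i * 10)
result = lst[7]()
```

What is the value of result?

Step 1: All lambdas reference the same variable i (late binding).
Step 2: After the loop, i = 7. Every lambda returns i * 10.
Step 3: lst[7]() = 7 * 10 = 70

The answer is 70.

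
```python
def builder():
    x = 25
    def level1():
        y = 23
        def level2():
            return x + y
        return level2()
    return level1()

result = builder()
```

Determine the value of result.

Step 1: x = 25 in builder. y = 23 in level1.
Step 2: level2() reads x = 25 and y = 23 from enclosing scopes.
Step 3: result = 25 + 23 = 48

The answer is 48.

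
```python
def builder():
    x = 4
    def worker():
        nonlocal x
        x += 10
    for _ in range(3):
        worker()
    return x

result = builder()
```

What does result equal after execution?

Step 1: x = 4.
Step 2: worker() is called 3 times in a loop, each adding 10 via nonlocal.
Step 3: x = 4 + 10 * 3 = 34

The answer is 34.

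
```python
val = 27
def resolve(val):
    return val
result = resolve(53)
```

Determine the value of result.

Step 1: Global val = 27.
Step 2: resolve(53) takes parameter val = 53, which shadows the global.
Step 3: result = 53

The answer is 53.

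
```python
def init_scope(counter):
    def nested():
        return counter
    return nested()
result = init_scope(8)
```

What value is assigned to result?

Step 1: init_scope(8) binds parameter counter = 8.
Step 2: nested() looks up counter in enclosing scope and finds the parameter counter = 8.
Step 3: result = 8

The answer is 8.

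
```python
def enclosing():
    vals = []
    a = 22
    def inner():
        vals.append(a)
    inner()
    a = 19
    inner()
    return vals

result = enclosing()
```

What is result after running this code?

Step 1: a = 22. inner() appends current a to vals.
Step 2: First inner(): appends 22. Then a = 19.
Step 3: Second inner(): appends 19 (closure sees updated a). result = [22, 19]

The answer is [22, 19].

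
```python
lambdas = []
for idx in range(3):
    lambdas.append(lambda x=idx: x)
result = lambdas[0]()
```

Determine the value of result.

Step 1: Default argument x=idx captures idx's value at each iteration.
Step 2: lambdas[0] captured x = 0 when idx was 0.
Step 3: result = 0

The answer is 0.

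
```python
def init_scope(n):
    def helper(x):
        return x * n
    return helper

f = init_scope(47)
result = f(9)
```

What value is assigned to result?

Step 1: init_scope(47) creates a closure capturing n = 47.
Step 2: f(9) computes 9 * 47 = 423.
Step 3: result = 423

The answer is 423.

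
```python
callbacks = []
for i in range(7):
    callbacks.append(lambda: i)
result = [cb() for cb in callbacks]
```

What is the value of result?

Step 1: All 7 lambdas share the same variable i.
Step 2: After the loop, i = 6.
Step 3: Each call returns 6. result = [6, 6, 6, 6, 6, 6, 6]

The answer is [6, 6, 6, 6, 6, 6, 6].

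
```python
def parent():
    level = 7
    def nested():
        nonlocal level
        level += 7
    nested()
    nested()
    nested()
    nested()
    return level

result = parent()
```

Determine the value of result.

Step 1: level starts at 7.
Step 2: nested() is called 4 times, each adding 7.
Step 3: level = 7 + 7 * 4 = 35

The answer is 35.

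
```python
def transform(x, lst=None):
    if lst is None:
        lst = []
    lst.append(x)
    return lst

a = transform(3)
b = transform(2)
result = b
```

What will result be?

Step 1: None default with guard creates a NEW list each call.
Step 2: a = [3] (fresh list). b = [2] (another fresh list).
Step 3: result = [2] (this is the fix for mutable default)

The answer is [2].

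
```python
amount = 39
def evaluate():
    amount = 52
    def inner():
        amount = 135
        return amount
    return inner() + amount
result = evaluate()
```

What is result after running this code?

Step 1: evaluate() has local amount = 52. inner() has local amount = 135.
Step 2: inner() returns its local amount = 135.
Step 3: evaluate() returns 135 + its own amount (52) = 187

The answer is 187.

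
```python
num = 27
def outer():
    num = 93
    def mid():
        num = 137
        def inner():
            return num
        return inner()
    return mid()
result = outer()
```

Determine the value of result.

Step 1: Three levels of shadowing: global 27, outer 93, mid 137.
Step 2: inner() finds num = 137 in enclosing mid() scope.
Step 3: result = 137

The answer is 137.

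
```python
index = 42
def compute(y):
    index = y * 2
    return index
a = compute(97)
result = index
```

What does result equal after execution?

Step 1: Global index = 42.
Step 2: compute(97) creates local index = 97 * 2 = 194.
Step 3: Global index unchanged because no global keyword. result = 42

The answer is 42.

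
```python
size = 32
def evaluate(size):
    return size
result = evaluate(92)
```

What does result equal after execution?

Step 1: Global size = 32.
Step 2: evaluate(92) takes parameter size = 92, which shadows the global.
Step 3: result = 92

The answer is 92.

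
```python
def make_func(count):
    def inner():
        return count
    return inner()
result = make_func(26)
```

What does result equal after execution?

Step 1: make_func(26) binds parameter count = 26.
Step 2: inner() looks up count in enclosing scope and finds the parameter count = 26.
Step 3: result = 26

The answer is 26.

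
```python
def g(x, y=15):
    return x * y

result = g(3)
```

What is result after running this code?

Step 1: g(3) uses default y = 15.
Step 2: Returns 3 * 15 = 45.
Step 3: result = 45

The answer is 45.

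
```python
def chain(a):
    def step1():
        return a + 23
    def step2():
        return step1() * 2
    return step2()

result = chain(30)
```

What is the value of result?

Step 1: chain(30) captures a = 30.
Step 2: step2() calls step1() which returns 30 + 23 = 53.
Step 3: step2() returns 53 * 2 = 106

The answer is 106.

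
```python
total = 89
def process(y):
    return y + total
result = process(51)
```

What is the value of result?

Step 1: total = 89 is defined globally.
Step 2: process(51) uses parameter y = 51 and looks up total from global scope = 89.
Step 3: result = 51 + 89 = 140

The answer is 140.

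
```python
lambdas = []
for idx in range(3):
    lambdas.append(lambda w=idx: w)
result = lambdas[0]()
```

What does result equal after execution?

Step 1: Default argument w=idx captures idx's value at each iteration.
Step 2: lambdas[0] captured w = 0 when idx was 0.
Step 3: result = 0

The answer is 0.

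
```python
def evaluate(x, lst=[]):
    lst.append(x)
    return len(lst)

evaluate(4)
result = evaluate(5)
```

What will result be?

Step 1: Mutable default list persists between calls.
Step 2: First call: lst = [4], len = 1. Second call: lst = [4, 5], len = 2.
Step 3: result = 2

The answer is 2.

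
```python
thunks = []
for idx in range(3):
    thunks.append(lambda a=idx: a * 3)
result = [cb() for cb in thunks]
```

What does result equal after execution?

Step 1: Default arg a=idx captures idx at each iteration.
Step 2: thunks[k] has a defaulting to k, returns k * 3.
Step 3: result = [0, 3, 6]

The answer is [0, 3, 6].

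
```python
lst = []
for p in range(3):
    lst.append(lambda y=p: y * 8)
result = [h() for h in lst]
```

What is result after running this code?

Step 1: Default arg y=p captures p at each iteration.
Step 2: lst[k] has y defaulting to k, returns k * 8.
Step 3: result = [0, 8, 16]

The answer is [0, 8, 16].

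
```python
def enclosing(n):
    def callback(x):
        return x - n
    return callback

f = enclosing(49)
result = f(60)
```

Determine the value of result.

Step 1: enclosing(49) creates a closure capturing n = 49.
Step 2: f(60) computes 60 - 49 = 11.
Step 3: result = 11

The answer is 11.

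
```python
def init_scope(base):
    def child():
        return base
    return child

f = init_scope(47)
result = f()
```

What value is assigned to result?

Step 1: init_scope(47) creates closure capturing base = 47.
Step 2: f() returns the captured base = 47.
Step 3: result = 47

The answer is 47.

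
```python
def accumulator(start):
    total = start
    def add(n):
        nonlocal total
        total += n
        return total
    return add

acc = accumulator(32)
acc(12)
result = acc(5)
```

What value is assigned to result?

Step 1: accumulator(32) creates closure with total = 32.
Step 2: First acc(12): total = 32 + 12 = 44.
Step 3: Second acc(5): total = 44 + 5 = 49. result = 49

The answer is 49.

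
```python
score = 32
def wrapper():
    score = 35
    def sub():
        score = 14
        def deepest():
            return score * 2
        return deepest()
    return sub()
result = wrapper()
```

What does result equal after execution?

Step 1: deepest() looks up score through LEGB: not local, finds score = 14 in enclosing sub().
Step 2: Returns 14 * 2 = 28.
Step 3: result = 28

The answer is 28.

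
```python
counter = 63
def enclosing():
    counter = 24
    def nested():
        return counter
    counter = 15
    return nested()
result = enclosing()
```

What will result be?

Step 1: enclosing() sets counter = 24, then later counter = 15.
Step 2: nested() is called after counter is reassigned to 15. Closures capture variables by reference, not by value.
Step 3: result = 15

The answer is 15.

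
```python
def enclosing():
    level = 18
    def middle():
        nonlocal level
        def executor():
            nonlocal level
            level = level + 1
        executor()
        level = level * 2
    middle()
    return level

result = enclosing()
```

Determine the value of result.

Step 1: level = 18.
Step 2: executor() adds 1: level = 18 + 1 = 19.
Step 3: middle() doubles: level = 19 * 2 = 38.
Step 4: result = 38

The answer is 38.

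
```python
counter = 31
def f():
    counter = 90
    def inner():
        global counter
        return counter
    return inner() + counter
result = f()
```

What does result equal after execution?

Step 1: Global counter = 31. f() shadows with local counter = 90.
Step 2: inner() uses global keyword, so inner() returns global counter = 31.
Step 3: f() returns 31 + 90 = 121

The answer is 121.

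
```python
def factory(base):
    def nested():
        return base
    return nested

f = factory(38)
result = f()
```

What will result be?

Step 1: factory(38) creates closure capturing base = 38.
Step 2: f() returns the captured base = 38.
Step 3: result = 38

The answer is 38.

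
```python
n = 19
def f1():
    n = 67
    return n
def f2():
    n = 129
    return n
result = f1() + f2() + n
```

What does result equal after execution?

Step 1: Each function shadows global n with its own local.
Step 2: f1() returns 67, f2() returns 129.
Step 3: Global n = 19 is unchanged. result = 67 + 129 + 19 = 215

The answer is 215.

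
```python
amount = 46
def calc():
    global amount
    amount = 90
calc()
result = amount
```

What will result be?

Step 1: amount = 46 globally.
Step 2: calc() declares global amount and sets it to 90.
Step 3: After calc(), global amount = 90. result = 90

The answer is 90.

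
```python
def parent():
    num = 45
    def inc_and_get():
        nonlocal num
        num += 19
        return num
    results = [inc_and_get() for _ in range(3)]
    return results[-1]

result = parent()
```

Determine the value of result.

Step 1: num = 45.
Step 2: Three calls to inc_and_get(), each adding 19.
Step 3: Last value = 45 + 19 * 3 = 102

The answer is 102.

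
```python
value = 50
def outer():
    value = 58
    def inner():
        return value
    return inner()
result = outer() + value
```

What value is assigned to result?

Step 1: Global value = 50. outer() shadows with value = 58.
Step 2: inner() returns enclosing value = 58. outer() = 58.
Step 3: result = 58 + global value (50) = 108

The answer is 108.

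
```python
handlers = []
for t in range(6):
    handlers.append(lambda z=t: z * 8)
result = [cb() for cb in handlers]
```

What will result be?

Step 1: Default arg z=t captures t at each iteration.
Step 2: handlers[k] has z defaulting to k, returns k * 8.
Step 3: result = [0, 8, 16, 24, 32, 40]

The answer is [0, 8, 16, 24, 32, 40].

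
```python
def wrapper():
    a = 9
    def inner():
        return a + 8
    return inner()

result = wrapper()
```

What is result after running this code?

Step 1: wrapper() defines a = 9.
Step 2: inner() reads a = 9 from enclosing scope, returns 9 + 8 = 17.
Step 3: result = 17

The answer is 17.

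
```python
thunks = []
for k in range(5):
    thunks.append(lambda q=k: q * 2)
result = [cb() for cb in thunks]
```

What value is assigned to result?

Step 1: Default arg q=k captures k at each iteration.
Step 2: thunks[k] has q defaulting to k, returns k * 2.
Step 3: result = [0, 2, 4, 6, 8]

The answer is [0, 2, 4, 6, 8].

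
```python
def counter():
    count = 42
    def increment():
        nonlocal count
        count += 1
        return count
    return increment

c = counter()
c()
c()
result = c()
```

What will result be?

Step 1: counter() creates closure with count = 42.
Step 2: Each c() call increments count via nonlocal. After 3 calls: 42 + 3 = 45.
Step 3: result = 45

The answer is 45.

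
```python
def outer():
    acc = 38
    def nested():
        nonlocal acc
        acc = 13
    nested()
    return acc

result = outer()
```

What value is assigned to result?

Step 1: outer() sets acc = 38.
Step 2: nested() uses nonlocal to reassign acc = 13.
Step 3: result = 13

The answer is 13.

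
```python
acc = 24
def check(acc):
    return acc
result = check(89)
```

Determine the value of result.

Step 1: Global acc = 24.
Step 2: check(89) takes parameter acc = 89, which shadows the global.
Step 3: result = 89

The answer is 89.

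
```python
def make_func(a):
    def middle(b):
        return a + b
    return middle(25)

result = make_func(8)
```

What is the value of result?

Step 1: make_func(8) passes a = 8.
Step 2: middle(25) has b = 25, reads a = 8 from enclosing.
Step 3: result = 8 + 25 = 33

The answer is 33.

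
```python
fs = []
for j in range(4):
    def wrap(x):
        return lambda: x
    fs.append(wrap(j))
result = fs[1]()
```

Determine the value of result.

Step 1: wrap(j) creates a new scope capturing x = j at call time.
Step 2: fs[1] = wrap(1), so its lambda captures x = 1.
Step 3: result = 1 (closure factory fixes late binding)

The answer is 1.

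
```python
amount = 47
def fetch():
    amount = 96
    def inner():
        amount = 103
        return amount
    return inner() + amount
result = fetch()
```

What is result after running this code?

Step 1: fetch() has local amount = 96. inner() has local amount = 103.
Step 2: inner() returns its local amount = 103.
Step 3: fetch() returns 103 + its own amount (96) = 199

The answer is 199.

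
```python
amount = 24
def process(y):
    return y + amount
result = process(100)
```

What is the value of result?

Step 1: amount = 24 is defined globally.
Step 2: process(100) uses parameter y = 100 and looks up amount from global scope = 24.
Step 3: result = 100 + 24 = 124

The answer is 124.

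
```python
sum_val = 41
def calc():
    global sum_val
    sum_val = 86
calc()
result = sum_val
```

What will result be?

Step 1: sum_val = 41 globally.
Step 2: calc() declares global sum_val and sets it to 86.
Step 3: After calc(), global sum_val = 86. result = 86

The answer is 86.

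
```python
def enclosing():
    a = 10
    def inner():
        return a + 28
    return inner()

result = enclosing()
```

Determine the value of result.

Step 1: enclosing() defines a = 10.
Step 2: inner() reads a = 10 from enclosing scope, returns 10 + 28 = 38.
Step 3: result = 38

The answer is 38.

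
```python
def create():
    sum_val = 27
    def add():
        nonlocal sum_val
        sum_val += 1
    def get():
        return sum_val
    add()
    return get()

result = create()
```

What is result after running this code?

Step 1: sum_val = 27. add() modifies it via nonlocal, get() reads it.
Step 2: add() makes sum_val = 27 + 1 = 28.
Step 3: get() returns 28. result = 28

The answer is 28.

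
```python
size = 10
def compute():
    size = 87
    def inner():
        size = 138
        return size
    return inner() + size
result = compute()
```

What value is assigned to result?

Step 1: compute() has local size = 87. inner() has local size = 138.
Step 2: inner() returns its local size = 138.
Step 3: compute() returns 138 + its own size (87) = 225

The answer is 225.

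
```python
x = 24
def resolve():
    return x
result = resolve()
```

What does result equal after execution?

Step 1: x = 24 is defined in the global scope.
Step 2: resolve() looks up x. No local x exists, so Python checks the global scope via LEGB rule and finds x = 24.
Step 3: result = 24

The answer is 24.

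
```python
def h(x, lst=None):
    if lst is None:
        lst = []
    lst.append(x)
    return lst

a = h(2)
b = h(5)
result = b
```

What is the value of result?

Step 1: None default with guard creates a NEW list each call.
Step 2: a = [2] (fresh list). b = [5] (another fresh list).
Step 3: result = [5] (this is the fix for mutable default)

The answer is [5].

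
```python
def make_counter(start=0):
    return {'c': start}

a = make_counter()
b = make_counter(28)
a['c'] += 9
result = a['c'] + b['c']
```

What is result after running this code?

Step 1: make_counter() returns a new dict each call (immutable default 0).
Step 2: a = {'c': 0}, b = {'c': 28}.
Step 3: a['c'] += 9 = 9. result = 9 + 28 = 37

The answer is 37.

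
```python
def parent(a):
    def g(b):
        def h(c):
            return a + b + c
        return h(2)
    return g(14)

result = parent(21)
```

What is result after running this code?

Step 1: a = 21, b = 14, c = 2 across three nested scopes.
Step 2: h() accesses all three via LEGB rule.
Step 3: result = 21 + 14 + 2 = 37

The answer is 37.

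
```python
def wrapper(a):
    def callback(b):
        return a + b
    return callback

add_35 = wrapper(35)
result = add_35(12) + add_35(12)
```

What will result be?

Step 1: add_35 captures a = 35.
Step 2: add_35(12) = 35 + 12 = 47, called twice.
Step 3: result = 47 + 47 = 94

The answer is 94.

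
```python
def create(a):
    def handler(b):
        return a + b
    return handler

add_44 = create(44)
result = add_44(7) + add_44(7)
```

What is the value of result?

Step 1: add_44 captures a = 44.
Step 2: add_44(7) = 44 + 7 = 51, called twice.
Step 3: result = 51 + 51 = 102

The answer is 102.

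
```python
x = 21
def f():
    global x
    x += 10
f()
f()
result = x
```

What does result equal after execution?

Step 1: x = 21.
Step 2: First f(): x = 21 + 10 = 31.
Step 3: Second f(): x = 31 + 10 = 41. result = 41

The answer is 41.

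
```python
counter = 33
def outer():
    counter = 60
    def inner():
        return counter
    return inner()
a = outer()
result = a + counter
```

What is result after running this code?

Step 1: outer() has local counter = 60. inner() reads from enclosing.
Step 2: outer() returns 60. Global counter = 33 unchanged.
Step 3: result = 60 + 33 = 93

The answer is 93.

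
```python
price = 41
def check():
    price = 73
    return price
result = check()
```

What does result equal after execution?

Step 1: Global price = 41.
Step 2: check() creates local price = 73, shadowing the global.
Step 3: Returns local price = 73. result = 73

The answer is 73.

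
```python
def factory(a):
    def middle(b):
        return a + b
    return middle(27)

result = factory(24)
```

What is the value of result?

Step 1: factory(24) passes a = 24.
Step 2: middle(27) has b = 27, reads a = 24 from enclosing.
Step 3: result = 24 + 27 = 51

The answer is 51.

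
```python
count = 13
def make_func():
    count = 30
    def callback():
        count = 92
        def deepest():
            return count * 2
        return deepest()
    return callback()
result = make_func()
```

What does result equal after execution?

Step 1: deepest() looks up count through LEGB: not local, finds count = 92 in enclosing callback().
Step 2: Returns 92 * 2 = 184.
Step 3: result = 184

The answer is 184.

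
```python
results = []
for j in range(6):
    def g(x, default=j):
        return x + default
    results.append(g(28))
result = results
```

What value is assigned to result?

Step 1: Default argument default=j is evaluated at function definition time.
Step 2: Each iteration creates g with default = current j value.
Step 3: g(28) returns 28 + default. results = [28, 29, 30, 31, 32, 33]

The answer is [28, 29, 30, 31, 32, 33].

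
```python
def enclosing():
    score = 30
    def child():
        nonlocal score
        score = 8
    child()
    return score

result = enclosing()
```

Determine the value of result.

Step 1: enclosing() sets score = 30.
Step 2: child() uses nonlocal to reassign score = 8.
Step 3: result = 8

The answer is 8.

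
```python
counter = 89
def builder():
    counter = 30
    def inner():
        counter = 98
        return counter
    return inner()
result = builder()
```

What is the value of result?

Step 1: Three scopes define counter: global (89), builder (30), inner (98).
Step 2: inner() has its own local counter = 98, which shadows both enclosing and global.
Step 3: result = 98 (local wins in LEGB)

The answer is 98.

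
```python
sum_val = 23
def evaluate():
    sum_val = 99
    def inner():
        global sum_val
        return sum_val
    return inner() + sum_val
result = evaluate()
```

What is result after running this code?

Step 1: Global sum_val = 23. evaluate() shadows with local sum_val = 99.
Step 2: inner() uses global keyword, so inner() returns global sum_val = 23.
Step 3: evaluate() returns 23 + 99 = 122

The answer is 122.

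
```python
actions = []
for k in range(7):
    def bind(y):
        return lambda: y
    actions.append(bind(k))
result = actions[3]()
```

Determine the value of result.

Step 1: bind(k) creates a new scope capturing y = k at call time.
Step 2: actions[3] = bind(3), so its lambda captures y = 3.
Step 3: result = 3 (closure factory fixes late binding)

The answer is 3.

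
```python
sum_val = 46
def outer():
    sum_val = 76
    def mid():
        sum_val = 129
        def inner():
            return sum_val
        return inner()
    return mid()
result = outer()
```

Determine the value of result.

Step 1: Three levels of shadowing: global 46, outer 76, mid 129.
Step 2: inner() finds sum_val = 129 in enclosing mid() scope.
Step 3: result = 129

The answer is 129.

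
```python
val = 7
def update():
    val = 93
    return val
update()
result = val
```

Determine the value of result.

Step 1: val = 7 globally.
Step 2: update() creates a LOCAL val = 93 (no global keyword!).
Step 3: The global val is unchanged. result = 7

The answer is 7.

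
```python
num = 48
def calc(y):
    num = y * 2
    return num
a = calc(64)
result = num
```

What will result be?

Step 1: Global num = 48.
Step 2: calc(64) creates local num = 64 * 2 = 128.
Step 3: Global num unchanged because no global keyword. result = 48

The answer is 48.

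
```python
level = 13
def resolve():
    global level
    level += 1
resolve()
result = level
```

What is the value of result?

Step 1: level = 13 globally.
Step 2: resolve() modifies global level: level += 1 = 14.
Step 3: result = 14

The answer is 14.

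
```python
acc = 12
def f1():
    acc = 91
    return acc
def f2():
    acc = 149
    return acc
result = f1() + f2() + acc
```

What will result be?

Step 1: Each function shadows global acc with its own local.
Step 2: f1() returns 91, f2() returns 149.
Step 3: Global acc = 12 is unchanged. result = 91 + 149 + 12 = 252

The answer is 252.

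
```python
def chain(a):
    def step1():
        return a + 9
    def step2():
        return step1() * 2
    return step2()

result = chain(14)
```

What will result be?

Step 1: chain(14) captures a = 14.
Step 2: step2() calls step1() which returns 14 + 9 = 23.
Step 3: step2() returns 23 * 2 = 46

The answer is 46.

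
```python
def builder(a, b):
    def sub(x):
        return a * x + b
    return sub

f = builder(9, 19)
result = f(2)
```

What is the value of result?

Step 1: builder(9, 19) captures a = 9, b = 19.
Step 2: f(2) computes 9 * 2 + 19 = 37.
Step 3: result = 37

The answer is 37.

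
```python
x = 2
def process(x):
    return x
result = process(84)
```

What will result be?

Step 1: Global x = 2.
Step 2: process(84) takes parameter x = 84, which shadows the global.
Step 3: result = 84

The answer is 84.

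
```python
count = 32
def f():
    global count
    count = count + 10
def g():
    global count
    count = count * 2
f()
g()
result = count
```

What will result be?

Step 1: count = 32.
Step 2: f() adds 10: count = 32 + 10 = 42.
Step 3: g() doubles: count = 42 * 2 = 84.
Step 4: result = 84

The answer is 84.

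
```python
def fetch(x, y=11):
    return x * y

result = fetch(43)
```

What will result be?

Step 1: fetch(43) uses default y = 11.
Step 2: Returns 43 * 11 = 473.
Step 3: result = 473

The answer is 473.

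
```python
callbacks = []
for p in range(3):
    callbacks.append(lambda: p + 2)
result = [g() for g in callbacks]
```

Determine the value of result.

Step 1: All lambdas capture p by reference. After the loop, p = 2.
Step 2: Each call returns 2 + 2 = 4.
Step 3: result = [4, 4, 4]

The answer is [4, 4, 4].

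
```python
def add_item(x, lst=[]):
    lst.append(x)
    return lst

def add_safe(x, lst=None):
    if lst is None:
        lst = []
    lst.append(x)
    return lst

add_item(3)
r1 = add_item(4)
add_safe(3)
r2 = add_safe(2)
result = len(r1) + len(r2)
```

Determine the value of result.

Step 1: add_item shares mutable default: after 2 calls, lst = [3, 4], len = 2.
Step 2: add_safe creates fresh list each time: r2 = [2], len = 1.
Step 3: result = 2 + 1 = 3

The answer is 3.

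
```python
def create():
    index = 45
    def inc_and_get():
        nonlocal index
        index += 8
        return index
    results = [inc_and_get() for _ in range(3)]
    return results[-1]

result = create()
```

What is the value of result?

Step 1: index = 45.
Step 2: Three calls to inc_and_get(), each adding 8.
Step 3: Last value = 45 + 8 * 3 = 69

The answer is 69.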